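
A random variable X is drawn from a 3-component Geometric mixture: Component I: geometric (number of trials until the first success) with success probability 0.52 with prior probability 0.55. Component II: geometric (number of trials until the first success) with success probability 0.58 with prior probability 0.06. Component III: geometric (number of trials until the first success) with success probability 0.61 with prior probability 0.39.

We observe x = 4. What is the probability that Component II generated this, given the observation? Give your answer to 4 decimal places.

The responsibility of component k is π_k f_k(x) divided by Σ_j π_j f_j(x).
Geometric probabilities:
  L_I = 0.0575078
  L_II = 0.042971
  L_III = 0.0361846
Multiply by the mixture weights:
  π_I·L_I = 0.55 × 0.0575078 = 0.0316293
  π_II·L_II = 0.06 × 0.042971 = 0.00257826
  π_III·L_III = 0.39 × 0.0361846 = 0.014112
Normaliser: 0.0316293 + 0.00257826 + 0.014112 = 0.0483196
P(Component II | 4) = 0.00257826 / 0.0483196 ≈ 0.0534

0.0534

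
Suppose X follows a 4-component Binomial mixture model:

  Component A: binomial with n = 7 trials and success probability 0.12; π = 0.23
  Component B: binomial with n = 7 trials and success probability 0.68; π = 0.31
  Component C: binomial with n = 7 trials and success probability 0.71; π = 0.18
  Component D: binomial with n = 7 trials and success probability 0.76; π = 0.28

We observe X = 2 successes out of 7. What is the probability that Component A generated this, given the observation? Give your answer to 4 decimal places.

0.6871

By Bayes' theorem, P(k | x) = π_k f_k(x) / Σ_j π_j f_j(x).
Binomial probabilities:
  L_A = 0.159586
  L_B = 0.0325827
  L_C = 0.0217133
  L_D = 0.00965834
Multiply by the mixture weights:
  π_A·L_A = 0.23 × 0.159586 = 0.0367048
  π_B·L_B = 0.31 × 0.0325827 = 0.0101006
  π_C·L_C = 0.18 × 0.0217133 = 0.0039084
  π_D·L_D = 0.28 × 0.00965834 = 0.00270434
Marginal: 0.0367048 + 0.0101006 + 0.0039084 + 0.00270434 = 0.0534182
P(Component A | 2 successes out of 7) ≈ 0.6871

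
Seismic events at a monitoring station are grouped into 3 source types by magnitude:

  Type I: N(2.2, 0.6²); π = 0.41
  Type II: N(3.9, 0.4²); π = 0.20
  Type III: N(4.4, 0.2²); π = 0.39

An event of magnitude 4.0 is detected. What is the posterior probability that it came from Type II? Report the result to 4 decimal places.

0.6409

Posterior ∝ prior × likelihood, so P(k | x) ∝ P(Z=k) f_k(x); normalise over all components.
Normal densities:
  p_I = (1/(0.6·√(2π)))·exp(−(4.0−2.2)²/(2·0.6²)) = 0.664904·exp(-4.50000) = 0.00738641
  p_II = (1/(0.4·√(2π)))·exp(−(4.0−3.9)²/(2·0.4²)) = 0.997356·exp(-0.03125) = 0.96667
  p_III = (1/(0.2·√(2π)))·exp(−(4.0−4.4)²/(2·0.2²)) = 1.994711·exp(-2.00000) = 0.269955
Unnormalised posteriors:
  P(Z=I)·p_I = 0.41 × 0.00738641 = 0.00302843
  P(Z=II)·p_II = 0.20 × 0.96667 = 0.193334
  P(Z=III)·p_III = 0.39 × 0.269955 = 0.105282
Evidence: 0.00302843 + 0.193334 + 0.105282 = 0.301645
P(Type II | data) = 0.193334 / 0.301645 ≈ 0.6409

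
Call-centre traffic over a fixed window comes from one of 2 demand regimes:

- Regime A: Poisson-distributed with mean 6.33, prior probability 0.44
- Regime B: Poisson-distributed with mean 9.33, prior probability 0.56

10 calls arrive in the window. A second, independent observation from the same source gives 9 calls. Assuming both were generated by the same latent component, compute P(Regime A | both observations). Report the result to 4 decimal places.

0.1663

The responsibility of component k is π_k f_k(x) divided by Σ_j π_j f_j(x).
Since both observations come from the same component, the likelihood for component k is f_k(x₁)·f_k(x₂).
  p_A = [0.0507213] × [0.0801284] = 0.00406421
  p_B = [0.122204] × [0.13098] = 0.0160063
Weight by the priors:
  π_A·p_A = 0.44 × 0.00406421 = 0.00178825
  π_B·p_B = 0.56 × 0.0160063 = 0.00896351
Marginal: 0.00178825 + 0.00896351 = 0.0107518
So the posterior for Regime A is 0.00178825 / 0.0107518 ≈ 0.1663.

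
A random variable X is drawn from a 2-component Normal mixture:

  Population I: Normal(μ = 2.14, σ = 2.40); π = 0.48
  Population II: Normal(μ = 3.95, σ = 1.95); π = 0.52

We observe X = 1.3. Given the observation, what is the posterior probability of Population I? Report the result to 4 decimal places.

P(component k | x) = π_k·f_k(x) / marginal(x), where marginal(x) = Σ_j π_j·f_j(x).
Component likelihoods at x = 1.3:
  f_I = 0.15635
  f_II = 0.0812541
Multiply by the mixture weights:
  π_I·f_I = 0.48 × 0.15635 = 0.0750481
  π_II·f_II = 0.52 × 0.0812541 = 0.0422522
Sum: 0.0750481 + 0.0422522 = 0.1173
P(Population I | 1.3) ≈ 0.6398

0.6398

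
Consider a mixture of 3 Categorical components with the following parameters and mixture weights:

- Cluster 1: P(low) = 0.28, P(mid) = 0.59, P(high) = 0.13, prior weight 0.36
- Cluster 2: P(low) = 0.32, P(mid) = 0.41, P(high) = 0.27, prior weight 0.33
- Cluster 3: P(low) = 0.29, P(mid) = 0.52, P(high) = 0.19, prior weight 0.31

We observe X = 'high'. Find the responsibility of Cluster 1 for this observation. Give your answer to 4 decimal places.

0.2402

P(component k | x) = P(Z=k)·f_k(x) / marginal(x), where marginal(x) = Σ_j P(Z=j)·f_j(x).
Evaluate each component's likelihood at the observed value:
  L_1 = 0.13
  L_2 = 0.27
  L_3 = 0.19
Prior × likelihood for each component:
  P(Z=1)·L_1 = 0.36 × 0.13 = 0.0468
  P(Z=2)·L_2 = 0.33 × 0.27 = 0.0891
  P(Z=3)·L_3 = 0.31 × 0.19 = 0.0589
Normaliser: 0.0468 + 0.0891 + 0.0589 = 0.1948
So the posterior for Cluster 1 is 0.0468 / 0.1948 ≈ 0.2402.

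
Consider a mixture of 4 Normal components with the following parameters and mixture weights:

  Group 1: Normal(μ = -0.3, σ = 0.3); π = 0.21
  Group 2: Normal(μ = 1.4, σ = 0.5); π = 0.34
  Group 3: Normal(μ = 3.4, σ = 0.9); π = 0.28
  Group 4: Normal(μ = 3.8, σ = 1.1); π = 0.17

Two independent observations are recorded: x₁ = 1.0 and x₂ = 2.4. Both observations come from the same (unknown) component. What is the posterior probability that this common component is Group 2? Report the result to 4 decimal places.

0.9450

Posterior ∝ prior × likelihood, so P(k | x) ∝ P(Z=k) f_k(x); normalise over all components.
Since both observations come from the same component, the likelihood for component k is f_k(x₁)·f_k(x₂).
  L_1 = [(1/(0.3·√(2π)))·exp(−(1.0−-0.3)²/(2·0.3²)) = 1.329808·exp(-9.38889) = 0.000111236] × [3.42659e-18] = 3.81161e-22
  L_2 = [(1/(0.5·√(2π)))·exp(−(1.0−1.4)²/(2·0.5²)) = 0.797885·exp(-0.32000) = 0.579383] × [0.107982] = 0.0625629
  L_3 = [(1/(0.9·√(2π)))·exp(−(1.0−3.4)²/(2·0.9²)) = 0.443269·exp(-3.55556) = 0.0126622] × [0.239103] = 0.00302757
  L_4 = [(1/(1.1·√(2π)))·exp(−(1.0−3.8)²/(2·1.1²)) = 0.362675·exp(-3.23967) = 0.0142085] × [0.161352] = 0.00229256
Multiply by the mixture weights:
  P(Z=1)·L_1 = 0.21 × 3.81161e-22 = 8.00438e-23
  P(Z=2)·L_2 = 0.34 × 0.0625629 = 0.0212714
  P(Z=3)·L_3 = 0.28 × 0.00302757 = 0.000847719
  P(Z=4)·L_4 = 0.17 × 0.00229256 = 0.000389736
Marginal: 8.00438e-23 + 0.0212714 + 0.000847719 + 0.000389736 = 0.0225088
Responsibility of Group 2: 0.0212714 / 0.0225088 ≈ 0.9450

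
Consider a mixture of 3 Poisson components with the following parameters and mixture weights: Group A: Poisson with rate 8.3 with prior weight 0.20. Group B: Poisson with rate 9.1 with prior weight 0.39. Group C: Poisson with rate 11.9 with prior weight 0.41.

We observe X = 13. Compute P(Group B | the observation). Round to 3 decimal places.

0.291

The responsibility of component k is π_k f_k(x) divided by Σ_j π_j f_j(x).
Component likelihoods at x = 13:
  L_A = e^(−8.3)·8.3^13/13! = 0.0354071
  L_B = e^(−9.1)·9.1^13/13! = 0.0526233
  L_C = e^(−11.9)·11.9^13/13! = 0.104647
Unnormalised posteriors:
  π_A·L_A = 0.20 × 0.0354071 = 0.00708143
  π_B·L_B = 0.39 × 0.0526233 = 0.0205231
  π_C·L_C = 0.41 × 0.104647 = 0.0429052
Evidence: 0.00708143 + 0.0205231 + 0.0429052 = 0.0705097
P(Group B | the observation) = 0.0205231 / 0.0705097 ≈ 0.291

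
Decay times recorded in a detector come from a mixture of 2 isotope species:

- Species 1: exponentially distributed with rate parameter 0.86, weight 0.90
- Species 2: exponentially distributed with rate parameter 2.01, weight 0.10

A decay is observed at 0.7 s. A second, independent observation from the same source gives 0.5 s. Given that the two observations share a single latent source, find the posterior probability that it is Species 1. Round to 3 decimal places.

0.868

Apply Bayes' rule: the posterior for each component is proportional to its prior times its likelihood at x.
Since both observations come from the same component, the likelihood for component k is f_k(x₁)·f_k(x₂).
  L_1 = [0.471035] × [0.559438] = 0.263515
  L_2 = [0.492202] × [0.73575] = 0.362138
Unnormalised posteriors:
  w_1·L_1 = 0.90 × 0.263515 = 0.237163
  w_2·L_2 = 0.10 × 0.362138 = 0.0362138
Marginal: 0.237163 + 0.0362138 = 0.273377
So the posterior for Species 1 is 0.237163 / 0.273377 ≈ 0.868.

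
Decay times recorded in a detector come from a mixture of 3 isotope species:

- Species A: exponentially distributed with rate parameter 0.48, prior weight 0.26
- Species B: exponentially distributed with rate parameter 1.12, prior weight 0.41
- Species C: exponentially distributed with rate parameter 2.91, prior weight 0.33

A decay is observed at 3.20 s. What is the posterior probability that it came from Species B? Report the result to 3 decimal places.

0.321

Apply Bayes' rule: the posterior for each component is proportional to its prior times its likelihood at x.
Component likelihoods at x = 3.20 s:
  p_A = 0.103315
  p_B = 0.0310961
  p_C = 0.000262871
Weight by the priors:
  π_A·p_A = 0.26 × 0.103315 = 0.026862
  π_B·p_B = 0.41 × 0.0310961 = 0.0127494
  π_C·p_C = 0.33 × 0.000262871 = 8.67474e-05
Evidence: 0.026862 + 0.0127494 + 8.67474e-05 = 0.0396982
So the posterior for Species B is 0.0127494 / 0.0396982 ≈ 0.321.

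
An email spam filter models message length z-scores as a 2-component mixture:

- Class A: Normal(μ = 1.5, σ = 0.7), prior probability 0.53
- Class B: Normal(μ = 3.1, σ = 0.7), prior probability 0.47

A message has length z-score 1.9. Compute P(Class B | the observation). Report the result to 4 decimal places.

The responsibility of component k is P(Z=k) f_k(x) divided by Σ_j P(Z=j) f_j(x).
Normal densities:
  f_A = (1/(0.7·√(2π)))·exp(−(1.9−1.5)²/(2·0.7²)) = 0.569918·exp(-0.16327) = 0.484068
  f_B = (1/(0.7·√(2π)))·exp(−(1.9−3.1)²/(2·0.7²)) = 0.569918·exp(-1.46939) = 0.131119
Prior × likelihood for each component:
  P(Z=A)·f_A = 0.53 × 0.484068 = 0.256556
  P(Z=B)·f_B = 0.47 × 0.131119 = 0.0616258
Sum: 0.256556 + 0.0616258 = 0.318182
P(Class B | the observation) = 0.0616258 / 0.318182 ≈ 0.1937

0.1937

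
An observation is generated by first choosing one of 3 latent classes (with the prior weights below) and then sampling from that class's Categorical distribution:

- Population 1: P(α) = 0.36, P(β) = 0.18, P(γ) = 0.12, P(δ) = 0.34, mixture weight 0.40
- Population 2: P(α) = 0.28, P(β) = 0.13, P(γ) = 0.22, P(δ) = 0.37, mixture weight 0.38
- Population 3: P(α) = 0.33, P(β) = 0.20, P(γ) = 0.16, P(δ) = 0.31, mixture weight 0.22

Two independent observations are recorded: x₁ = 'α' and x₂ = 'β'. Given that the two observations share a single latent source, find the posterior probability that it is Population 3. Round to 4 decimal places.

By Bayes' theorem, P(k | x) = π_k f_k(x) / Σ_j π_j f_j(x).
Since both observations come from the same component, the likelihood for component k is f_k(x₁)·f_k(x₂).
  f_1 = [0.36] × [0.18] = 0.0648
  f_2 = [0.28] × [0.13] = 0.0364
  f_3 = [0.33] × [0.2] = 0.066
Prior × likelihood for each component:
  π_1·f_1 = 0.40 × 0.0648 = 0.02592
  π_2·f_2 = 0.38 × 0.0364 = 0.013832
  π_3·f_3 = 0.22 × 0.066 = 0.01452
Normaliser: 0.02592 + 0.013832 + 0.01452 = 0.054272
So the posterior for Population 3 is 0.01452 / 0.054272 ≈ 0.2675.

0.2675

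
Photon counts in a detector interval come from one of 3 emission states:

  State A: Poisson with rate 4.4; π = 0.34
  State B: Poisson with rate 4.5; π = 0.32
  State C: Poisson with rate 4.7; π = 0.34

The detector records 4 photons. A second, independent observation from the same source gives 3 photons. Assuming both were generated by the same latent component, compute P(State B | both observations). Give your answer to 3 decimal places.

Apply Bayes' rule: the posterior for each component is proportional to its prior times its likelihood at x.
Since both observations come from the same component, the likelihood for component k is f_k(x₁)·f_k(x₂).
  p_A = [0.191736] × [0.174305] = 0.0334206
  p_B = [0.189808] × [0.168718] = 0.0320239
  p_C = [0.184925] × [0.157383] = 0.0291041
Multiply by the mixture weights:
  π_A·p_A = 0.34 × 0.0334206 = 0.011363
  π_B·p_B = 0.32 × 0.0320239 = 0.0102477
  π_C·p_C = 0.34 × 0.0291041 = 0.0098954
Denominator: 0.011363 + 0.0102477 + 0.0098954 = 0.0315061
Responsibility of State B: 0.0102477 / 0.0315061 ≈ 0.325

0.325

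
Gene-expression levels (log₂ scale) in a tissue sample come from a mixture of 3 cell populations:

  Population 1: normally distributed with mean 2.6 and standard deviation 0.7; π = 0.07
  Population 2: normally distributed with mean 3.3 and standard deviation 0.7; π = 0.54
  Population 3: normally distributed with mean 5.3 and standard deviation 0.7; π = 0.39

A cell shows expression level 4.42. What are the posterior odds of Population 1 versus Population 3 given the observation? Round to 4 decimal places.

0.0135

Only the two components matter; the odds are (w_i f_i(x)) / (w_j f_j(x)).
Evaluate each component's likelihood at the observed value:
  p_1 = (1/(0.7·√(2π)))·exp(−(4.42−2.6)²/(2·0.7²)) = 0.569918·exp(-3.38000) = 0.0194042
  p_2 = (1/(0.7·√(2π)))·exp(−(4.42−3.3)²/(2·0.7²)) = 0.569918·exp(-1.28000) = 0.158458
  p_3 = (1/(0.7·√(2π)))·exp(−(4.42−5.3)²/(2·0.7²)) = 0.569918·exp(-0.79020) = 0.258601
0.0013583 / 0.100855 ≈ 0.0135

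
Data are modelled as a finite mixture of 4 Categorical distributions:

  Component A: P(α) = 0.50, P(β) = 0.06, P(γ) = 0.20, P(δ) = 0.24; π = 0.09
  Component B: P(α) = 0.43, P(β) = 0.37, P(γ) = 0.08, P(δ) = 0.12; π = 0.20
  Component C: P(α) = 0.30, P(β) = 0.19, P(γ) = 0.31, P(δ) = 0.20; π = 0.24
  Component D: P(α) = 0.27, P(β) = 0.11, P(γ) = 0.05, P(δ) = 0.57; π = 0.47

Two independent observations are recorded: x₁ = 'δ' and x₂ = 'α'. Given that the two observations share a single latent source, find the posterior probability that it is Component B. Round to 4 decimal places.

0.0957

Posterior ∝ prior × likelihood, so P(k | x) ∝ w_k f_k(x); normalise over all components.
Since both observations come from the same component, the likelihood for component k is f_k(x₁)·f_k(x₂).
  f_A = [P(δ | comp) = 0.24] × [0.5] = 0.12
  f_B = [P(δ | comp) = 0.12] × [0.43] = 0.0516
  f_C = [P(δ | comp) = 0.20] × [0.3] = 0.06
  f_D = [P(δ | comp) = 0.57] × [0.27] = 0.1539
Multiply by the mixture weights:
  w_A·f_A = 0.09 × 0.12 = 0.0108
  w_B·f_B = 0.20 × 0.0516 = 0.01032
  w_C·f_C = 0.24 × 0.06 = 0.0144
  w_D·f_D = 0.47 × 0.1539 = 0.072333
Marginal: 0.0108 + 0.01032 + 0.0144 + 0.072333 = 0.107853
Responsibility of Component B: 0.01032 / 0.107853 ≈ 0.0957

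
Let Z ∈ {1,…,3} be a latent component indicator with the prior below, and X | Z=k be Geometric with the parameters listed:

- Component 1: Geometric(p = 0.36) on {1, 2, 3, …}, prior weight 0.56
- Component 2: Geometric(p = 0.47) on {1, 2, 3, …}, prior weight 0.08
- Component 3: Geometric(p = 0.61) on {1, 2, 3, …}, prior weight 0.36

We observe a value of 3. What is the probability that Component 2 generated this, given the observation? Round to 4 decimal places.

0.0835

Posterior ∝ prior × likelihood, so P(k | x) ∝ P(Z=k) f_k(x); normalise over all components.
Geometric probabilities:
  p_1 = 0.147456
  p_2 = 0.132023
  p_3 = 0.092781
Weight by the priors:
  P(Z=1)·p_1 = 0.56 × 0.147456 = 0.0825754
  P(Z=2)·p_2 = 0.08 × 0.132023 = 0.0105618
  P(Z=3)·p_3 = 0.36 × 0.092781 = 0.0334012
Normaliser: 0.0825754 + 0.0105618 + 0.0334012 = 0.126538
Responsibility of Component 2: 0.0105618 / 0.126538 ≈ 0.0835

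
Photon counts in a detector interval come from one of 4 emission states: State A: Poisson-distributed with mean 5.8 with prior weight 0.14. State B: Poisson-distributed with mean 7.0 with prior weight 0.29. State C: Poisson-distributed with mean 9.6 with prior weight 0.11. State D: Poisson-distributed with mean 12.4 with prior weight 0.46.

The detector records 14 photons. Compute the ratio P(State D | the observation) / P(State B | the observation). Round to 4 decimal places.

Only the two components matter; the odds are (π_i f_i(x)) / (π_j f_j(x)).
Component likelihoods at x = 14 photons:
  L_A = e^(−5.8)·5.8^14/14! = 0.00169307
  L_B = e^(−7.0)·7.0^14/14! = 0.00709419
  L_C = e^(−9.6)·9.6^14/14! = 0.0438694
  L_D = e^(−12.4)·12.4^14/14! = 0.0959939
Posterior odds = (π_D·L_D) / (π_B·L_B) = (0.46·0.0959939) / (0.29·0.00709419) = 0.0441572 / 0.00205732 ≈ 21.4635

21.4635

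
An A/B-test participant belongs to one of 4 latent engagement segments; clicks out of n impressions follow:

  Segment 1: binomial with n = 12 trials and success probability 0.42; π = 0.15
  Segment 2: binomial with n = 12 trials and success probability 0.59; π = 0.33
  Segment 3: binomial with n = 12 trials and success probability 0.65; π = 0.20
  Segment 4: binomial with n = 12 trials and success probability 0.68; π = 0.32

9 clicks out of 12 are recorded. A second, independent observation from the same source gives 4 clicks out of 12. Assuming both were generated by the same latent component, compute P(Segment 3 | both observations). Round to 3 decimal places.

By Bayes' theorem, P(k | x) = P(Z=k) f_k(x) / Σ_j P(Z=j) f_j(x).
Since both observations come from the same component, the likelihood for component k is f_k(x₁)·f_k(x₂).
  f_1 = [C(12,9)·0.42^9·0.58^3 = 220·0.000406671·0.195112 = 0.0174562] × [0.197254] = 0.00344331
  f_2 = [C(12,9)·0.59^9·0.41^3 = 220·0.008663·0.068921 = 0.131354] × [0.0478943] = 0.0062911
  f_3 = [C(12,9)·0.65^9·0.35^3 = 220·0.0207119·0.042875 = 0.195365] × [0.0198977] = 0.00388732
  f_4 = [C(12,9)·0.68^9·0.32^3 = 220·0.0310871·0.032768 = 0.224106] × [0.011637] = 0.00260792
Unnormalised posteriors:
  P(Z=1)·f_1 = 0.15 × 0.00344331 = 0.000516497
  P(Z=2)·f_2 = 0.33 × 0.0062911 = 0.00207606
  P(Z=3)·f_3 = 0.20 × 0.00388732 = 0.000777463
  P(Z=4)·f_4 = 0.32 × 0.00260792 = 0.000834533
Evidence: 0.000516497 + 0.00207606 + 0.000777463 + 0.000834533 = 0.00420456
Responsibility of Segment 3: 0.000777463 / 0.00420456 ≈ 0.185

0.185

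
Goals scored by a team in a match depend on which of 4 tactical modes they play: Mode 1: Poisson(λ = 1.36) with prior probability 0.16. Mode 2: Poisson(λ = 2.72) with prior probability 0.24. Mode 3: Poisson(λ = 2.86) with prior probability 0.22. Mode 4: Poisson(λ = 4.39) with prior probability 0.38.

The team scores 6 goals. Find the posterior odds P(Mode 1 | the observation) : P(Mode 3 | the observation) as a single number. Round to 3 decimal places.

0.038

Posterior odds = (P(Z=i) f_i(x)) / (P(Z=j) f_j(x)); the normalising sum cancels.
Evaluate each component's likelihood at the observed value:
  L_1 = e^(−1.36)·1.36^6/6! = 0.00225559
  L_2 = e^(−2.72)·2.72^6/6! = 0.037051
  L_3 = e^(−2.86)·2.86^6/6! = 0.0435293
  L_4 = e^(−4.39)·4.39^6/6! = 0.123283
Odds = (0.16/0.22) × (0.00225559/0.0435293) = 0.727273 × 0.0518178 ≈ 0.038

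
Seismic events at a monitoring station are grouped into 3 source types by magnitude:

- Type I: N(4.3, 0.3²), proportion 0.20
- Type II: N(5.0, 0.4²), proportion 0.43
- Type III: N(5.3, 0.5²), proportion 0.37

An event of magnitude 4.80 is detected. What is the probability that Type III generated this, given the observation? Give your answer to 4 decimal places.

0.2870

Apply Bayes' rule: the posterior for each component is proportional to its prior times its likelihood at x.
Evaluate each component's likelihood at the observed value:
  p_I = 0.33159
  p_II = 0.880163
  p_III = 0.483941
Prior × likelihood for each component:
  π_I·p_I = 0.20 × 0.33159 = 0.0663181
  π_II·p_II = 0.43 × 0.880163 = 0.37847
  π_III·p_III = 0.37 × 0.483941 = 0.179058
Denominator: 0.0663181 + 0.37847 + 0.179058 = 0.623847
Responsibility of Type III: 0.179058 / 0.623847 ≈ 0.2870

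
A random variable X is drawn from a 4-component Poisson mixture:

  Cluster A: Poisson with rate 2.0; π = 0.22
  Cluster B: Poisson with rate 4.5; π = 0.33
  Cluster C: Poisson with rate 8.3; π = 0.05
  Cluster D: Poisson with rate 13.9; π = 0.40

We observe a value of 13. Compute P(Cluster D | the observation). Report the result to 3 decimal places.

0.956

Apply Bayes' rule: the posterior for each component is proportional to its prior times its likelihood at x.
Component likelihoods at x = 13:
  p_A = 1.78041e-07
  p_B = 0.00055355
  p_C = 0.0354071
  p_D = 0.106713
Weight by the priors:
  π_A·p_A = 0.22 × 1.78041e-07 = 3.91691e-08
  π_B·p_B = 0.33 × 0.00055355 = 0.000182672
  π_C·p_C = 0.05 × 0.0354071 = 0.00177036
  π_D·p_D = 0.40 × 0.106713 = 0.0426853
Sum: 3.91691e-08 + 0.000182672 + 0.00177036 + 0.0426853 = 0.0446384
Responsibility of Cluster D: 0.0426853 / 0.0446384 ≈ 0.956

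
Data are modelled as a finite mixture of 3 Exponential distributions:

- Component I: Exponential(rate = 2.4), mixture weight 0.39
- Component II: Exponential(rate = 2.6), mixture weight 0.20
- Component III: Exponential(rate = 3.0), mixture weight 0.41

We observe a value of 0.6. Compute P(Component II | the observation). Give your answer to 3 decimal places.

By Bayes' theorem, P(k | x) = π_k f_k(x) / Σ_j π_j f_j(x).
Evaluate each component's likelihood at the observed value:
  f_I = 0.568627
  f_II = 0.546354
  f_III = 0.495897
Weight by the priors:
  π_I·f_I = 0.39 × 0.568627 = 0.221764
  π_II·f_II = 0.20 × 0.546354 = 0.109271
  π_III·f_III = 0.41 × 0.495897 = 0.203318
Evidence: 0.221764 + 0.109271 + 0.203318 = 0.534353
Responsibility of Component II: 0.109271 / 0.534353 ≈ 0.204

0.204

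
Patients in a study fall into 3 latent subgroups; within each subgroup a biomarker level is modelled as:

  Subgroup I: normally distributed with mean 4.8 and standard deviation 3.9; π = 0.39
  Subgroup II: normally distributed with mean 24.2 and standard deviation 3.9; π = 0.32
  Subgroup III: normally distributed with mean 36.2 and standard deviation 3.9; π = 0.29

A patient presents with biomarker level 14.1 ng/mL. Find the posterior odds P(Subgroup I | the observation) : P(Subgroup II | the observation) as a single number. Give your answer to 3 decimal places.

2.030

The posterior odds equal the prior odds times the likelihood ratio: (π_i/π_j)·(f_i(x)/f_j(x)).
Evaluate each component's likelihood at the observed value:
  f_I = 0.00595746
  f_II = 0.00357675
  f_III = 1.08895e-08
0.00232341 / 0.00114456 ≈ 2.030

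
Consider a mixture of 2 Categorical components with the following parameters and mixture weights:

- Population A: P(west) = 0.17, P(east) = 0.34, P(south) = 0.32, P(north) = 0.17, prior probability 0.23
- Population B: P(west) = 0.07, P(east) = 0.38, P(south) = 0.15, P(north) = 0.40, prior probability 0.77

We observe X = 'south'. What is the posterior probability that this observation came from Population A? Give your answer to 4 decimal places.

Posterior ∝ prior × likelihood, so P(k | x) ∝ P(Z=k) f_k(x); normalise over all components.
Evaluate each component's likelihood at the observed value:
  p_A = P(south | comp) = 0.32
  p_B = P(south | comp) = 0.15
Prior × likelihood for each component:
  P(Z=A)·p_A = 0.23 × 0.32 = 0.0736
  P(Z=B)·p_B = 0.77 × 0.15 = 0.1155
Marginal: 0.0736 + 0.1155 = 0.1891
P(Population A | the observation) = 0.0736 / 0.1891 ≈ 0.3892

0.3892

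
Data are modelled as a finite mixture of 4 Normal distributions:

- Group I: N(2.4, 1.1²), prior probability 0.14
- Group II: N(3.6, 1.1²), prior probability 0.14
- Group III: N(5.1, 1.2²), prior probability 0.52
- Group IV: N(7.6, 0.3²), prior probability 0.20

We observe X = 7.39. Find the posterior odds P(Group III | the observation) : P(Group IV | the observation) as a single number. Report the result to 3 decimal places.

Posterior odds = (w_i f_i(x)) / (w_j f_j(x)); the normalising sum cancels.
Normal densities:
  L_I = (1/(1.1·√(2π)))·exp(−(7.39−2.4)²/(2·1.1²)) = 0.362675·exp(-10.28930) = 1.23291e-05
  L_II = (1/(1.1·√(2π)))·exp(−(7.39−3.6)²/(2·1.1²)) = 0.362675·exp(-5.93558) = 0.000958801
  L_III = (1/(1.2·√(2π)))·exp(−(7.39−5.1)²/(2·1.2²)) = 0.332452·exp(-1.82087) = 0.053819
  L_IV = (1/(0.3·√(2π)))·exp(−(7.39−7.6)²/(2·0.3²)) = 1.329808·exp(-0.24500) = 1.04085
Posterior odds = (w_III·L_III) / (w_IV·L_IV) = (0.52·0.053819) / (0.20·1.04085) = 0.0279859 / 0.208169 ≈ 0.134

0.134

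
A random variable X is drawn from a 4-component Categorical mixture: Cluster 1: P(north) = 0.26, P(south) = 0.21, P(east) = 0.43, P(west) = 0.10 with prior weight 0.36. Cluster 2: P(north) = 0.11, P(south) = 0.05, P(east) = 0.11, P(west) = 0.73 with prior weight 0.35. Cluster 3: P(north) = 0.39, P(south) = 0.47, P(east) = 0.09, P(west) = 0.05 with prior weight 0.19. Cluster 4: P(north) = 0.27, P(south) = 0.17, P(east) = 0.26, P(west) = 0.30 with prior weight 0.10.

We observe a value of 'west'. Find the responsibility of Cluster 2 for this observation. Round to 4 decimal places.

P(component k | x) = π_k·f_k(x) / marginal(x), where marginal(x) = Σ_j π_j·f_j(x).
Component likelihoods at x = 'west':
  f_1 = P(west | comp) = 0.10
  f_2 = P(west | comp) = 0.73
  f_3 = P(west | comp) = 0.05
  f_4 = P(west | comp) = 0.30
Unnormalised posteriors:
  π_1·f_1 = 0.36 × 0.1 = 0.036
  π_2·f_2 = 0.35 × 0.73 = 0.2555
  π_3·f_3 = 0.19 × 0.05 = 0.0095
  π_4·f_4 = 0.10 × 0.3 = 0.03
Normaliser: 0.036 + 0.2555 + 0.0095 + 0.03 = 0.331
P(Cluster 2 | x) ≈ 0.7719

0.7719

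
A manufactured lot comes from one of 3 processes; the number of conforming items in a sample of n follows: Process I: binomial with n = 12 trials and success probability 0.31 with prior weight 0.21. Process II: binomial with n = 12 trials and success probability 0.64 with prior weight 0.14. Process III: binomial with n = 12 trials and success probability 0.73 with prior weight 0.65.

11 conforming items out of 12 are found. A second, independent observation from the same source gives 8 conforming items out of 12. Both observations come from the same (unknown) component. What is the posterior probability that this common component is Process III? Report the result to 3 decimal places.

0.931

P(component k | x) = π_k·f_k(x) / marginal(x), where marginal(x) = Σ_j π_j·f_j(x).
Since both observations come from the same component, the likelihood for component k is f_k(x₁)·f_k(x₂).
  f_I = [C(12,11)·0.31^11·0.69^1 = 12·2.54085e-06·0.69 = 2.10382e-05] × [0.00956963] = 2.01328e-07
  f_II = [C(12,11)·0.64^11·0.36^1 = 12·0.0073787·0.36 = 0.031876] × [0.234021] = 0.00745965
  f_III = [C(12,11)·0.73^11·0.27^1 = 12·0.0313727·0.27 = 0.101647] × [0.21215] = 0.0215645
Unnormalised posteriors:
  π_I·f_I = 0.21 × 2.01328e-07 = 4.22789e-08
  π_II·f_II = 0.14 × 0.00745965 = 0.00104435
  π_III·f_III = 0.65 × 0.0215645 = 0.0140169
Denominator: 4.22789e-08 + 0.00104435 + 0.0140169 = 0.0150613
So the posterior for Process III is 0.0140169 / 0.0150613 ≈ 0.931.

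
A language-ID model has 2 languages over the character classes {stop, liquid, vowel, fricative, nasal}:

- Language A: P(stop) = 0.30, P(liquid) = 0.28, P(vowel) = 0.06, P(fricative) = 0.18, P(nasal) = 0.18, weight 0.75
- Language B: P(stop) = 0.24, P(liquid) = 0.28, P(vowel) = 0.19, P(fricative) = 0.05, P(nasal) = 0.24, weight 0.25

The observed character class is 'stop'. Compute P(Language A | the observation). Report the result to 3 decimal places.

Apply Bayes' rule: the posterior for each component is proportional to its prior times its likelihood at x.
Categorical probabilities:
  p_A = 0.3
  p_B = 0.24
Prior × likelihood for each component:
  π_A·p_A = 0.75 × 0.3 = 0.225
  π_B·p_B = 0.25 × 0.24 = 0.06
Sum: 0.225 + 0.06 = 0.285
Responsibility of Language A: 0.225 / 0.285 ≈ 0.789

0.789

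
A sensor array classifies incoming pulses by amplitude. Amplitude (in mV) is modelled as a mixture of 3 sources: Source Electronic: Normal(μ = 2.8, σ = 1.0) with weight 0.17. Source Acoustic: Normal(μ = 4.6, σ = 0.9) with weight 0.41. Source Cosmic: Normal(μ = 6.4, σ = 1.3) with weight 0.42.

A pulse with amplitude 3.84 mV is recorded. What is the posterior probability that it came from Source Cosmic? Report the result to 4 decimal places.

The responsibility of component k is π_k f_k(x) divided by Σ_j π_j f_j(x).
Component likelihoods at x = 3.84 mV:
  p_Electronic = (1/(1.0·√(2π)))·exp(−(3.84−2.8)²/(2·1.0²)) = 0.398942·exp(-0.54080) = 0.232297
  p_Acoustic = (1/(0.9·√(2π)))·exp(−(3.84−4.6)²/(2·0.9²)) = 0.443269·exp(-0.35654) = 0.310329
  p_Cosmic = (1/(1.3·√(2π)))·exp(−(3.84−6.4)²/(2·1.3²)) = 0.306879·exp(-1.93893) = 0.0441467
Multiply by the mixture weights:
  π_Electronic·p_Electronic = 0.17 × 0.232297 = 0.0394905
  π_Acoustic·p_Acoustic = 0.41 × 0.310329 = 0.127235
  π_Cosmic·p_Cosmic = 0.42 × 0.0441467 = 0.0185416
Normaliser: 0.0394905 + 0.127235 + 0.0185416 = 0.185267
So the posterior for Source Cosmic is 0.0185416 / 0.185267 ≈ 0.1001.

0.1001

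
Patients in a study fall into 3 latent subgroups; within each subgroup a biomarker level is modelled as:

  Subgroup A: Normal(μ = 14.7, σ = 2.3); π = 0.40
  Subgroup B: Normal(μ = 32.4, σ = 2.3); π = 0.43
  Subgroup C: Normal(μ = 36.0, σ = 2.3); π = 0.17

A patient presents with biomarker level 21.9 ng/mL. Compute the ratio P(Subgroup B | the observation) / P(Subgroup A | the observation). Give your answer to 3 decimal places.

0.004

Only the two components matter; the odds are (π_i f_i(x)) / (π_j f_j(x)).
Normal densities:
  f_A = (1/(2.3·√(2π)))·exp(−(21.9−14.7)²/(2·2.3²)) = 0.173453·exp(-4.89981) = 0.00129188
  f_B = (1/(2.3·√(2π)))·exp(−(21.9−32.4)²/(2·2.3²)) = 0.173453·exp(-10.42060) = 5.17096e-06
  f_C = (1/(2.3·√(2π)))·exp(−(21.9−36.0)²/(2·2.3²)) = 0.173453·exp(-18.79112) = 1.19758e-09
Posterior odds = (π_B·f_B) / (π_A·f_A) = (0.43·5.17096e-06) / (0.40·0.00129188) = 2.22351e-06 / 0.000516751 ≈ 0.004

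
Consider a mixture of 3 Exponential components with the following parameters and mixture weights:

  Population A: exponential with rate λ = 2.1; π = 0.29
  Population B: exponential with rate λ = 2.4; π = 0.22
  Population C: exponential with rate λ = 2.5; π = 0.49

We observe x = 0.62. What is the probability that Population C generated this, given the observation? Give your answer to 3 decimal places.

0.477

The responsibility of component k is w_k f_k(x) divided by Σ_j w_j f_j(x).
Component likelihoods at x = 0.62:
  L_A = 0.571173
  L_B = 0.541977
  L_C = 0.53062
Unnormalised posteriors:
  w_A·L_A = 0.29 × 0.571173 = 0.16564
  w_B·L_B = 0.22 × 0.541977 = 0.119235
  w_C·L_C = 0.49 × 0.53062 = 0.260004
Sum: 0.16564 + 0.119235 + 0.260004 = 0.544879
P(Population C | the observation) = 0.260004 / 0.544879 ≈ 0.477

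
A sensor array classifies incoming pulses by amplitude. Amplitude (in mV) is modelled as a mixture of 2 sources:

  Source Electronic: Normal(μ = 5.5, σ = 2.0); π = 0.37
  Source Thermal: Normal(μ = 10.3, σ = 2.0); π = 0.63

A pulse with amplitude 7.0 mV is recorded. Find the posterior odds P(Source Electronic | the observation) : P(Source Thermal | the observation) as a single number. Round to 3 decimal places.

1.729

Only the two components matter; the odds are (π_i f_i(x)) / (π_j f_j(x)).
Normal densities:
  p_Electronic = 0.150569
  p_Thermal = 0.0511325
Odds = (0.37/0.63) × (0.150569/0.0511325) = 0.587302 × 2.94468 ≈ 1.729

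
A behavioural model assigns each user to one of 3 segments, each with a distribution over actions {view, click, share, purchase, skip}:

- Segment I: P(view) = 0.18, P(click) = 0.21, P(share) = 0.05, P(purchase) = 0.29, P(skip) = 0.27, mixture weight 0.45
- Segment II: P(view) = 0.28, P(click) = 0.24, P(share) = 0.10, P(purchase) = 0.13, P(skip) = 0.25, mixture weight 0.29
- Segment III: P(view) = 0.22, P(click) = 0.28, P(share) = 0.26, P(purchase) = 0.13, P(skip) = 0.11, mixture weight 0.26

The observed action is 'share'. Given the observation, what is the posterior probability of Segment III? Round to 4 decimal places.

0.5676

P(component k | x) = w_k·f_k(x) / marginal(x), where marginal(x) = Σ_j w_j·f_j(x).
Evaluate each component's likelihood at the observed value:
  f_I = 0.05
  f_II = 0.1
  f_III = 0.26
Weight by the priors:
  w_I·f_I = 0.45 × 0.05 = 0.0225
  w_II·f_II = 0.29 × 0.1 = 0.029
  w_III·f_III = 0.26 × 0.26 = 0.0676
Marginal: 0.0225 + 0.029 + 0.0676 = 0.1191
P(Segment III | 'share') = 0.0676 / 0.1191 ≈ 0.5676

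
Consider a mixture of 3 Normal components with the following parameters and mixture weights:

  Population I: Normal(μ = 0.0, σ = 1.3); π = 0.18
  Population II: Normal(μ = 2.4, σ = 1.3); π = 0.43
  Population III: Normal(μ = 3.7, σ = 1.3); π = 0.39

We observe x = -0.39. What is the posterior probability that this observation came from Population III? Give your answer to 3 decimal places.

By Bayes' theorem, P(k | x) = P(Z=k) f_k(x) / Σ_j P(Z=j) f_j(x).
Evaluate each component's likelihood at the observed value:
  L_I = 0.293375
  L_II = 0.0306755
  L_III = 0.00217561
Unnormalised posteriors:
  P(Z=I)·L_I = 0.18 × 0.293375 = 0.0528075
  P(Z=II)·L_II = 0.43 × 0.0306755 = 0.0131905
  P(Z=III)·L_III = 0.39 × 0.00217561 = 0.000848489
Denominator: 0.0528075 + 0.0131905 + 0.000848489 = 0.0668465
Responsibility of Population III: 0.000848489 / 0.0668465 ≈ 0.013

0.013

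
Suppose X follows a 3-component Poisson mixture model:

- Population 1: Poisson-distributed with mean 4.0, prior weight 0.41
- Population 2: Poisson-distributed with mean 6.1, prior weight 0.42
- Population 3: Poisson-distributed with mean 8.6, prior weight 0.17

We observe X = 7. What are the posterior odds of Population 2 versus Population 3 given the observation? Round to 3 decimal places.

2.719

Since P(k|x) ∝ π_k f_k(x), the posterior odds are π_i f_i(x) / (π_j f_j(x)).
Component likelihoods at x = 7:
  p_1 = 0.0595404
  p_2 = 0.139856
  p_3 = 0.127094
Posterior odds = (π_2·p_2) / (π_3·p_3) = (0.42·0.139856) / (0.17·0.127094) = 0.0587396 / 0.021606 ≈ 2.719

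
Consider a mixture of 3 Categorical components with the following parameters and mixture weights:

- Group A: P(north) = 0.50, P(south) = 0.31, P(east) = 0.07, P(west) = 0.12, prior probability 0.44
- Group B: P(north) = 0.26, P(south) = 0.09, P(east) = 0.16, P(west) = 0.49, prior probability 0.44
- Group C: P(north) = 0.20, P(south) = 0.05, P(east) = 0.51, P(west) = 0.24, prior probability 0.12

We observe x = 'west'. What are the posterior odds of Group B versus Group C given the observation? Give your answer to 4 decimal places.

7.4861

Only the two components matter; the odds are (w_i f_i(x)) / (w_j f_j(x)).
Categorical probabilities:
  L_A = 0.12
  L_B = 0.49
  L_C = 0.24
Posterior odds = (w_B·L_B) / (w_C·L_C) = (0.44·0.49) / (0.12·0.24) = 0.2156 / 0.0288 ≈ 7.4861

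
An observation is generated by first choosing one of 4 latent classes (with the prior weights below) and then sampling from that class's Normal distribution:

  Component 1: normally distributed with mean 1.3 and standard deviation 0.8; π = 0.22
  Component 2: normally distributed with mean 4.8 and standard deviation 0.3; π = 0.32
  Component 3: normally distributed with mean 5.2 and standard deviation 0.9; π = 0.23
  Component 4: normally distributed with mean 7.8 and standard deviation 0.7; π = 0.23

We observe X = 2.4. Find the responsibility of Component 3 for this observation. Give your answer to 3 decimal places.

P(component k | x) = w_k·f_k(x) / marginal(x), where marginal(x) = Σ_j w_j·f_j(x).
Normal densities:
  f_1 = 0.193765
  f_2 = 1.68409e-14
  f_3 = 0.00350668
  f_4 = 6.81295e-14
Unnormalised posteriors:
  w_1·f_1 = 0.22 × 0.193765 = 0.0426284
  w_2·f_2 = 0.32 × 1.68409e-14 = 5.38909e-15
  w_3·f_3 = 0.23 × 0.00350668 = 0.000806538
  w_4·f_4 = 0.23 × 6.81295e-14 = 1.56698e-14
Sum: 0.0426284 + 5.38909e-15 + 0.000806538 + 1.56698e-14 = 0.0434349
P(Component 3 | data) ≈ 0.019

0.019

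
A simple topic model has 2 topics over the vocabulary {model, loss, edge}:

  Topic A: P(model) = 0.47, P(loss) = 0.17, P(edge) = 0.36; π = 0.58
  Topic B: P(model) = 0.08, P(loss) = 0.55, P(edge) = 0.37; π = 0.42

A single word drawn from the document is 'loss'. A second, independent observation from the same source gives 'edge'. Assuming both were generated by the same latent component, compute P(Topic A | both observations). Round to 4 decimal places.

Posterior ∝ prior × likelihood, so P(k | x) ∝ w_k f_k(x); normalise over all components.
Since both observations come from the same component, the likelihood for component k is f_k(x₁)·f_k(x₂).
  L_A = [P(loss | comp) = 0.17] × [0.36] = 0.0612
  L_B = [P(loss | comp) = 0.55] × [0.37] = 0.2035
Multiply by the mixture weights:
  w_A·L_A = 0.58 × 0.0612 = 0.035496
  w_B·L_B = 0.42 × 0.2035 = 0.08547
Evidence: 0.035496 + 0.08547 = 0.120966
P(Topic A | x) = 0.035496 / 0.120966 ≈ 0.2934

0.2934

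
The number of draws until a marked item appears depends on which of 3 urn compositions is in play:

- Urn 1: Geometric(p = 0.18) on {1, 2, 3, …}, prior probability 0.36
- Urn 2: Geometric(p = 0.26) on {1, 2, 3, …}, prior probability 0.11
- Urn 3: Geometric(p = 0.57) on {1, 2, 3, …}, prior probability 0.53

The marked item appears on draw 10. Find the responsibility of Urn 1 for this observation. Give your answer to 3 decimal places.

P(component k | x) = w_k·f_k(x) / marginal(x), where marginal(x) = Σ_j w_j·f_j(x).
Component likelihoods at x = 10:
  p_1 = 0.0301715
  p_2 = 0.0173005
  p_3 = 0.000286478
Weight by the priors:
  w_1·p_1 = 0.36 × 0.0301715 = 0.0108617
  w_2·p_2 = 0.11 × 0.0173005 = 0.00190306
  w_3·p_3 = 0.53 × 0.000286478 = 0.000151833
Denominator: 0.0108617 + 0.00190306 + 0.000151833 = 0.0129166
So the posterior for Urn 1 is 0.0108617 / 0.0129166 ≈ 0.841.

0.841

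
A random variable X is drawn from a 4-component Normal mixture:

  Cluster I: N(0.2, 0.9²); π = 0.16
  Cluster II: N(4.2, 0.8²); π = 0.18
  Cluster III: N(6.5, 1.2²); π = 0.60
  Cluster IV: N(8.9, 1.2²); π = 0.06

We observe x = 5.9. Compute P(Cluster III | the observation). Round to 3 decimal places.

0.945

Apply Bayes' rule: the posterior for each component is proportional to its prior times its likelihood at x.
Component likelihoods at x = 5.9:
  L_I = (1/(0.9·√(2π)))·exp(−(5.9−0.2)²/(2·0.9²)) = 0.443269·exp(-20.05556) = 8.64272e-10
  L_II = (1/(0.8·√(2π)))·exp(−(5.9−4.2)²/(2·0.8²)) = 0.498678·exp(-2.25781) = 0.0521512
  L_III = (1/(1.2·√(2π)))·exp(−(5.9−6.5)²/(2·1.2²)) = 0.332452·exp(-0.12500) = 0.293388
  L_IV = (1/(1.2·√(2π)))·exp(−(5.9−8.9)²/(2·1.2²)) = 0.332452·exp(-3.12500) = 0.0146069
Prior × likelihood for each component:
  w_I·L_I = 0.16 × 8.64272e-10 = 1.38284e-10
  w_II·L_II = 0.18 × 0.0521512 = 0.00938722
  w_III·L_III = 0.60 × 0.293388 = 0.176033
  w_IV·L_IV = 0.06 × 0.0146069 = 0.000876415
Sum: 1.38284e-10 + 0.00938722 + 0.176033 + 0.000876415 = 0.186296
Responsibility of Cluster III: 0.176033 / 0.186296 ≈ 0.945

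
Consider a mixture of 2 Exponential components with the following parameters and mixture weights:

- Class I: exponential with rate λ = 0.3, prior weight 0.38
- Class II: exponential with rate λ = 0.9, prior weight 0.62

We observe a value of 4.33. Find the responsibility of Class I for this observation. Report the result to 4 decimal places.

P(component k | x) = w_k·f_k(x) / marginal(x), where marginal(x) = Σ_j w_j·f_j(x).
Component likelihoods at x = 4.33:
  f_I = 0.0818413
  f_II = 0.0182725
Weight by the priors:
  w_I·f_I = 0.38 × 0.0818413 = 0.0310997
  w_II·f_II = 0.62 × 0.0182725 = 0.0113289
Sum: 0.0310997 + 0.0113289 = 0.0424286
So the posterior for Class I is 0.0310997 / 0.0424286 ≈ 0.7330.

0.7330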